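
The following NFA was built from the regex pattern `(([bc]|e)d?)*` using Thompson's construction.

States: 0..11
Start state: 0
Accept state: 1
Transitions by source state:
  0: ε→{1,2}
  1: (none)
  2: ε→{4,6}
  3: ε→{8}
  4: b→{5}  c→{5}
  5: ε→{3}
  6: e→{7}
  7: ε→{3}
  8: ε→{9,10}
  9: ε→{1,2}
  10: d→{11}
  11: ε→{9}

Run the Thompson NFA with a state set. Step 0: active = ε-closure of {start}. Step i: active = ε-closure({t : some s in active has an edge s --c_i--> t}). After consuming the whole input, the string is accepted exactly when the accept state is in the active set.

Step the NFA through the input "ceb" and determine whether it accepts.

Answer: ACCEPT

Trace:
S₀ = ε-closure({0}) = {0,1,2,4,6}
'c' @ 1: {1,2,3,4,5,6,8,9,10}  (accept∈set)
'e' @ 2: {1,2,3,4,6,7,8,9,10}  (accept∈set)
'b' @ 3: {1,2,3,4,5,6,8,9,10}  (accept∈set)
end set {1,2,3,4,5,6,8,9,10} — state 1 in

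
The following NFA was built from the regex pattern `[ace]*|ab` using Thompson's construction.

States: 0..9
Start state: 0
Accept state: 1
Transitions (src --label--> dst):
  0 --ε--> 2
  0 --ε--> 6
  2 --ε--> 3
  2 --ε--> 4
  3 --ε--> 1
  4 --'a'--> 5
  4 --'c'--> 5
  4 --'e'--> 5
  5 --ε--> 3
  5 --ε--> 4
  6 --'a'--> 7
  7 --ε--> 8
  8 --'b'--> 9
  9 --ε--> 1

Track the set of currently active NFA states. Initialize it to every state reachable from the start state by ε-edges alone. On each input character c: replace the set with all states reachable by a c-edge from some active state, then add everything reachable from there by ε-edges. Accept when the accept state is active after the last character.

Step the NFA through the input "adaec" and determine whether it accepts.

Answer: REJECT

Trace:
initial (ε-close {0}): {0,1,2,3,4,6}
'a' @ 1: {1,3,4,5,7,8}  (accept∈set)
'd' @ 2: {}  — state set empty
rest 'aec' ignored (set empty)
after full input: {}  (accept=1 not in)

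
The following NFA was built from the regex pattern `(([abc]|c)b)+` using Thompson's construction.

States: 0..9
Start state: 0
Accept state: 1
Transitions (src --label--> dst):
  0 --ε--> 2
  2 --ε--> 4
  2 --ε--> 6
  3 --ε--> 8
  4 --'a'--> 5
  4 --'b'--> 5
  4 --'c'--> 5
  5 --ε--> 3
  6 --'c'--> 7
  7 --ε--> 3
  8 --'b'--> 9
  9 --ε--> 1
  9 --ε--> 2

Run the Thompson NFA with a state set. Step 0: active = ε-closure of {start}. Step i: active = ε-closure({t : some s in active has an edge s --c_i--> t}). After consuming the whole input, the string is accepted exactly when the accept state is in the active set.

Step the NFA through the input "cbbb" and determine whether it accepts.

Answer: ACCEPT

Steps:
start: ε-closure({0}) = {0,2,4,6}
'c' @ 1: {3,5,7,8}
'b' @ 2: {1,2,4,6,9}  ✓accept
'b' @ 3: {3,5,8}
'b' @ 4: {1,2,4,6,9}  ✓accept
final: {1,2,4,6,9}; accept 1 in set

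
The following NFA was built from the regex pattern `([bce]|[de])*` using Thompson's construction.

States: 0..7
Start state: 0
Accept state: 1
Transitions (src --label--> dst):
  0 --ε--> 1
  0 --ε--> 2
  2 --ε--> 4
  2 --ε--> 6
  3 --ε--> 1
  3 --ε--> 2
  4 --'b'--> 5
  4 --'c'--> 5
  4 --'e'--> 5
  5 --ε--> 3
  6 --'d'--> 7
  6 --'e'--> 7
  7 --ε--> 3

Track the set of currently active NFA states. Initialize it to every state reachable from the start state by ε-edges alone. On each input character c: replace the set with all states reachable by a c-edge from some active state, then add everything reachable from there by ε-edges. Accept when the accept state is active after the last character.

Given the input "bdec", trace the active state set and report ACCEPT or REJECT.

Answer: ACCEPT

Trace:
start: ε-closure({0}) = {0,1,2,4,6}
'b' @ 1: {1,2,3,4,5,6}  ✓accept
'd' @ 2: {1,2,3,4,6,7}  ✓accept
'e' @ 3: {1,2,3,4,5,6,7}  ✓accept
'c' @ 4: {1,2,3,4,5,6}  ✓accept
end set {1,2,3,4,5,6} — state 1 in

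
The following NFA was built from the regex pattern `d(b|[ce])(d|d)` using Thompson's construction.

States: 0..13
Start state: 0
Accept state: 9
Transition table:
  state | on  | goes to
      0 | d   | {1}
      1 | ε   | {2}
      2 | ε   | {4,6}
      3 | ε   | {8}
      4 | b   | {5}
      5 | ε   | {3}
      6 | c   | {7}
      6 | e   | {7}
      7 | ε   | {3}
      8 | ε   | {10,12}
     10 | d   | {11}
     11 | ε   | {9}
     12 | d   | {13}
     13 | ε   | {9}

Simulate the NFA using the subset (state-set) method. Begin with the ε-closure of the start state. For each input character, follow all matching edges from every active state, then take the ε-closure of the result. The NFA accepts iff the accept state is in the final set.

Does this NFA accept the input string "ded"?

start: ε-closure({0}) = {0}
'd' @ 1: {1,2,4,6}
'e' @ 2: {3,7,8,10,12}
'd' @ 3: {9,11,13}  [accepting]
after full input: {9,11,13}  (accept=9 in)

Answer: ACCEPT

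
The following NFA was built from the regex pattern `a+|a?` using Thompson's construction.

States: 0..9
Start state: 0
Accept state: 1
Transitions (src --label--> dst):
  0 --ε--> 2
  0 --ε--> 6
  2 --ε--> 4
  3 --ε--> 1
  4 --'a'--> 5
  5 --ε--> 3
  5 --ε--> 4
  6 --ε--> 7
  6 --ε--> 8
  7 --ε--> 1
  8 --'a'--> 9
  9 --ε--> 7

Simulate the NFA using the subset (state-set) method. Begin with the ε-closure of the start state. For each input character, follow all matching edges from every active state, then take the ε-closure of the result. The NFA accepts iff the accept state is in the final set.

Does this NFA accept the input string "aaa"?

Answer: ACCEPT

Steps:
start: ε-closure({0}) = {0,1,2,4,6,7,8}
'a' @ 1: {1,3,4,5,7,9}  ✓accept
'a' @ 2: {1,3,4,5}  ✓accept
'a' @ 3: {1,3,4,5}  ✓accept
end set {1,3,4,5} — state 1 in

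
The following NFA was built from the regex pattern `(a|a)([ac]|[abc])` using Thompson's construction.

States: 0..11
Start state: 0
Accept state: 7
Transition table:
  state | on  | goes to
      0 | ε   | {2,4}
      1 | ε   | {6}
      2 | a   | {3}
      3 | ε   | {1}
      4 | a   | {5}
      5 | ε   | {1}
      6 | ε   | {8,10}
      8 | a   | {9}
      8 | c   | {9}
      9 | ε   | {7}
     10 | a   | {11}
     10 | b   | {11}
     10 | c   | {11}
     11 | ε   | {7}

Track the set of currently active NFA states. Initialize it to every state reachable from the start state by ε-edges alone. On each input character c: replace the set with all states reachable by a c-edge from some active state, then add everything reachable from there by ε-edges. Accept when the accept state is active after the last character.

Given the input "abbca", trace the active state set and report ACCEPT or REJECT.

start: ε-closure({0}) = {0,2,4}
'a' @ 1: {1,3,5,6,8,10}
'b' @ 2: {7,11}  ✓accept
'b' @ 3: {}  — no active states
rest 'ca' ignored (set empty)
end set {} — state 7 not in

Answer: REJECT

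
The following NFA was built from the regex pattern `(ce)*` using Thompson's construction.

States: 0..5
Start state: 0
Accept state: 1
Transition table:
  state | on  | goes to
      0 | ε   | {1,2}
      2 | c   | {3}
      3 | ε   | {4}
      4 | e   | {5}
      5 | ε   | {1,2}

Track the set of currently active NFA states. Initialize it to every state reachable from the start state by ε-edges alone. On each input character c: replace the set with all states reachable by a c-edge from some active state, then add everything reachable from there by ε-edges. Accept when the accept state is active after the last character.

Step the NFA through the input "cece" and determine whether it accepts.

Answer: ACCEPT

Steps:
S₀ = ε-closure({0}) = {0,1,2}
'c' @ 1: {3,4}
'e' @ 2: {1,2,5}  (accept∈set)
'c' @ 3: {3,4}
'e' @ 4: {1,2,5}  (accept∈set)
final: {1,2,5}; accept 1 in set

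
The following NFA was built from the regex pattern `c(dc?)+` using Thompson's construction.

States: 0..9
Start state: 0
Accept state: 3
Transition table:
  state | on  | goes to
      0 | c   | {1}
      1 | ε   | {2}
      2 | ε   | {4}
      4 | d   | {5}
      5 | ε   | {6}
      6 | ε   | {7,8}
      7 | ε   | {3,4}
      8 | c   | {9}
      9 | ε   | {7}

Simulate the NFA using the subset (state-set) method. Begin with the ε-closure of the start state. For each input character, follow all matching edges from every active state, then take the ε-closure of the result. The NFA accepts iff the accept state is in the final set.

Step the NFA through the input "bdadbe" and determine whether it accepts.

start: ε-closure({0}) = {0}
'b' @ 1: {}  — dead — no transitions
rest 'dadbe' ignored (set empty)
end set {} — state 3 not in

Answer: REJECT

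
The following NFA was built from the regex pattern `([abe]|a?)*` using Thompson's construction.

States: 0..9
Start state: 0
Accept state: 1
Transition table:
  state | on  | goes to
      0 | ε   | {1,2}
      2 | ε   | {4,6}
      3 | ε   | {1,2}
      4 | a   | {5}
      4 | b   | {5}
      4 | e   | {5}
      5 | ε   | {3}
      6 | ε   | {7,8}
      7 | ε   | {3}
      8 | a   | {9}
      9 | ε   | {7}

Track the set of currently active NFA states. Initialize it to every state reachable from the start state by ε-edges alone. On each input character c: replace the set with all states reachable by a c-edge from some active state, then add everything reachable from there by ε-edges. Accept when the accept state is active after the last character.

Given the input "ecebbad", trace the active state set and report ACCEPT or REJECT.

start: ε-closure({0}) = {0,1,2,3,4,6,7,8}
'e' @ 1: {1,2,3,4,5,6,7,8}  [accepting]
'c' @ 2: {}  — no active states
rest 'ebbad' ignored (set empty)
final: {}; accept 1 not in set

Answer: REJECT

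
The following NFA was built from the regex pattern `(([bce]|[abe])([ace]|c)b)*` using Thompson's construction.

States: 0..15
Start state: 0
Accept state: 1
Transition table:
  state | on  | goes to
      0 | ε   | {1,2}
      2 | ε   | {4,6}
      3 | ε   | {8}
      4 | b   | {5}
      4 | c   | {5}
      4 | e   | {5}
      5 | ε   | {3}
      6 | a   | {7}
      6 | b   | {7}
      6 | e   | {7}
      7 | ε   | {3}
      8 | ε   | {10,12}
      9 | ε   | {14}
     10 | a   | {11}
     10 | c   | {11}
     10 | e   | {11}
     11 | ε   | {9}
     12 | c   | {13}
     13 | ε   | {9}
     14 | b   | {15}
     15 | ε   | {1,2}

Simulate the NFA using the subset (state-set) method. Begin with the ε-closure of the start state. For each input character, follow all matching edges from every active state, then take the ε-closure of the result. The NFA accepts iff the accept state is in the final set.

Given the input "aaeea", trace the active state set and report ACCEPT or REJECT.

start: ε-closure({0}) = {0,1,2,4,6}
'a' @ 1: {3,7,8,10,12}
'a' @ 2: {9,11,14}
'e' @ 3: {}  — dead — no transitions
rest 'ea' ignored (set empty)
end set {} — state 1 not in

Answer: REJECT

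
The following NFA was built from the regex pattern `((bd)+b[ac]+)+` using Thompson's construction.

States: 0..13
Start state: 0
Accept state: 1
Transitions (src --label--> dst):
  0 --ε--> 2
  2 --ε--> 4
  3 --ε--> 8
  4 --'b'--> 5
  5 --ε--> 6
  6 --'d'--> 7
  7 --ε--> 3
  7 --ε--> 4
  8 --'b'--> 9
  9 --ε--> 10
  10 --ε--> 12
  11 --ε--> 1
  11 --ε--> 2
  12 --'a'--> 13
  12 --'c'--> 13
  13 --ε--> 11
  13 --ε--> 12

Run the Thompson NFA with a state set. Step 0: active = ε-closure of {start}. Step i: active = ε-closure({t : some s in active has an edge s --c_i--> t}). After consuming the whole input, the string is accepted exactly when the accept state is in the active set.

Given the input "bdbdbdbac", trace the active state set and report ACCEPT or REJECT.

Answer: ACCEPT

Derivation:
S₀ = ε-closure({0}) = {0,2,4}
'b' @ 1: {5,6}
'd' @ 2: {3,4,7,8}
'b' @ 3: {5,6,9,10,12}
'd' @ 4: {3,4,7,8}
'b' @ 5: {5,6,9,10,12}
'd' @ 6: {3,4,7,8}
'b' @ 7: {5,6,9,10,12}
'a' @ 8: {1,2,4,11,12,13}  ✓accept
'c' @ 9: {1,2,4,11,12,13}  ✓accept
after full input: {1,2,4,11,12,13}  (accept=1 in)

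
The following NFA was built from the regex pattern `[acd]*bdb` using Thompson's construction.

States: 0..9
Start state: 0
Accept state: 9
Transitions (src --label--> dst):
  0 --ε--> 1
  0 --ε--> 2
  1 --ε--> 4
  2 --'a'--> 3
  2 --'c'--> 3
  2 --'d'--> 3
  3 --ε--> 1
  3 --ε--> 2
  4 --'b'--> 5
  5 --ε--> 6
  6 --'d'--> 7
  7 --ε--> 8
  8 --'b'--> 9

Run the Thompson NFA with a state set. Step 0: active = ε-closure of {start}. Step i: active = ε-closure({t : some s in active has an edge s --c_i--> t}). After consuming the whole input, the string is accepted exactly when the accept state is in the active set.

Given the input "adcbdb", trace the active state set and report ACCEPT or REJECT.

Answer: ACCEPT

Trace:
S₀ = ε-closure({0}) = {0,1,2,4}
'a' @ 1: {1,2,3,4}
'd' @ 2: {1,2,3,4}
'c' @ 3: {1,2,3,4}
'b' @ 4: {5,6}
'd' @ 5: {7,8}
'b' @ 6: {9}  [accepting]
end set {9} — state 9 in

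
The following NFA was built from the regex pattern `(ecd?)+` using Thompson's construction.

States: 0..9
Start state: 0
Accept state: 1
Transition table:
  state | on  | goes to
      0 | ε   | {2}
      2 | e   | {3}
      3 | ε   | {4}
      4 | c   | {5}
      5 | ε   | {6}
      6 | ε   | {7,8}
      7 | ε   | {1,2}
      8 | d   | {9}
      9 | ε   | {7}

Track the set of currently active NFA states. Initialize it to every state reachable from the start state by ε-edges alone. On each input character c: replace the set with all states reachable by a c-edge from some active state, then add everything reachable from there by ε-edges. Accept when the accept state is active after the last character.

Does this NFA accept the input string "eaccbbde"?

Answer: REJECT

Trace:
S₀ = ε-closure({0}) = {0,2}
'e' @ 1: {3,4}
'a' @ 2: {}  — no active states
rest 'ccbbde' ignored (set empty)
final: {}; accept 1 not in set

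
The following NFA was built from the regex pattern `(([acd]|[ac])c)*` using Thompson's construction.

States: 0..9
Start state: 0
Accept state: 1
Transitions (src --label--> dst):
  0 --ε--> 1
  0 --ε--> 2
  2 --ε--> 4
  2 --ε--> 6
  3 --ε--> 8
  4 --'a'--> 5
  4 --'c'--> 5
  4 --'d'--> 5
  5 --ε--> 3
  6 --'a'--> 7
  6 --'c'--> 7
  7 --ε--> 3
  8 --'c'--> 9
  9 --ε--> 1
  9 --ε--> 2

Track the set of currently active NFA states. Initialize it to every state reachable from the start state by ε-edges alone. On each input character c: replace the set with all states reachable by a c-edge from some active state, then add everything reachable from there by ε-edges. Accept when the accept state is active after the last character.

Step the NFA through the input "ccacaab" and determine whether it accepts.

Answer: REJECT

Trace:
start: ε-closure({0}) = {0,1,2,4,6}
'c' @ 1: {3,5,7,8}
'c' @ 2: {1,2,4,6,9}  (accept∈set)
'a' @ 3: {3,5,7,8}
'c' @ 4: {1,2,4,6,9}  (accept∈set)
'a' @ 5: {3,5,7,8}
'a' @ 6: {}  — state set empty
rest 'b' ignored (set empty)
after full input: {}  (accept=1 not in)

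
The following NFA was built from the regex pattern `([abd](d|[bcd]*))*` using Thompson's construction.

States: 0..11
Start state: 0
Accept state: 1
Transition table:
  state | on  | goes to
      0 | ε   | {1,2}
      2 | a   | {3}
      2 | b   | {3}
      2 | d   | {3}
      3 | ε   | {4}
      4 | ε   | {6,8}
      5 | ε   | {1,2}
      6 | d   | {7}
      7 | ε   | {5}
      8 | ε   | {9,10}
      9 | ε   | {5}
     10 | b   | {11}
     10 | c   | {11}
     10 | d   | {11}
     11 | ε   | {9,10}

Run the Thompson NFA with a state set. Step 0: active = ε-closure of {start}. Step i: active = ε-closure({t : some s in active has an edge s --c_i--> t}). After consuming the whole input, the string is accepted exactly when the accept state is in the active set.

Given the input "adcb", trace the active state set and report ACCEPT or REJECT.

S₀ = ε-closure({0}) = {0,1,2}
'a' @ 1: {1,2,3,4,5,6,8,9,10}  [accepting]
'd' @ 2: {1,2,3,4,5,6,7,8,9,10,11}  [accepting]
'c' @ 3: {1,2,5,9,10,11}  [accepting]
'b' @ 4: {1,2,3,4,5,6,8,9,10,11}  [accepting]
final: {1,2,3,4,5,6,8,9,10,11}; accept 1 in set

Answer: ACCEPT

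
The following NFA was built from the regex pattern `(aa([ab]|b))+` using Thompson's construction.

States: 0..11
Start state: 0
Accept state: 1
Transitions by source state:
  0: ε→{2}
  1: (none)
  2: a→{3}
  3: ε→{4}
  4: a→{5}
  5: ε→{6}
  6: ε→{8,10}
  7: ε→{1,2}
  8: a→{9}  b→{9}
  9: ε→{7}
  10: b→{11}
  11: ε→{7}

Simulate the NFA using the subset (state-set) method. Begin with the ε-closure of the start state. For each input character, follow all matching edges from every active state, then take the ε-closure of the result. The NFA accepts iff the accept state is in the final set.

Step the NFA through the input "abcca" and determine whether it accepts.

Answer: REJECT

Steps:
S₀ = ε-closure({0}) = {0,2}
'a' @ 1: {3,4}
'b' @ 2: {}  — dead — no transitions
rest 'cca' ignored (set empty)
after full input: {}  (accept=1 not in)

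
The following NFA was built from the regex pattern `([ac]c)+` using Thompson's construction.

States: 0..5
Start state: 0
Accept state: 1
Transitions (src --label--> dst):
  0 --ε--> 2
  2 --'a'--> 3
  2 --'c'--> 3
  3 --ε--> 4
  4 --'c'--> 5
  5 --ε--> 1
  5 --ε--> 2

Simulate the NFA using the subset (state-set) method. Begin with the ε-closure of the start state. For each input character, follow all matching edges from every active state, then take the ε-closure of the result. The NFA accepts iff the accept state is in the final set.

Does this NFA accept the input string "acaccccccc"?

start: ε-closure({0}) = {0,2}
'a' @ 1: {3,4}
'c' @ 2: {1,2,5}  [accepting]
'a' @ 3: {3,4}
'c' @ 4: {1,2,5}  [accepting]
'c' @ 5: {3,4}
'c' @ 6: {1,2,5}  [accepting]
'c' @ 7: {3,4}
'c' @ 8: {1,2,5}  [accepting]
'c' @ 9: {3,4}
'c' @ 10: {1,2,5}  [accepting]
final: {1,2,5}; accept 1 in set

Answer: ACCEPT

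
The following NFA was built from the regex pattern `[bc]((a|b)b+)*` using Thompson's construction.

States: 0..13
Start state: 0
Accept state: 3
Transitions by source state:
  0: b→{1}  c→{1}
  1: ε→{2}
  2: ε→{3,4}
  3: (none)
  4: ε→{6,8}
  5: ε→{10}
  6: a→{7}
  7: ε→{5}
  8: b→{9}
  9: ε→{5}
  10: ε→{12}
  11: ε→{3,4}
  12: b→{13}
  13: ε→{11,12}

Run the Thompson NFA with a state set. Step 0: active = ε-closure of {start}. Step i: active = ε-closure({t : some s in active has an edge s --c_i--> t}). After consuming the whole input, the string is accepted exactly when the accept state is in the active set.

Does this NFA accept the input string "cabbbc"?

initial (ε-close {0}): {0}
'c' @ 1: {1,2,3,4,6,8}  ✓accept
'a' @ 2: {5,7,10,12}
'b' @ 3: {3,4,6,8,11,12,13}  ✓accept
'b' @ 4: {3,4,5,6,8,9,10,11,12,13}  ✓accept
'b' @ 5: {3,4,5,6,8,9,10,11,12,13}  ✓accept
'c' @ 6: {}  — no active states
end set {} — state 3 not in

Answer: REJECT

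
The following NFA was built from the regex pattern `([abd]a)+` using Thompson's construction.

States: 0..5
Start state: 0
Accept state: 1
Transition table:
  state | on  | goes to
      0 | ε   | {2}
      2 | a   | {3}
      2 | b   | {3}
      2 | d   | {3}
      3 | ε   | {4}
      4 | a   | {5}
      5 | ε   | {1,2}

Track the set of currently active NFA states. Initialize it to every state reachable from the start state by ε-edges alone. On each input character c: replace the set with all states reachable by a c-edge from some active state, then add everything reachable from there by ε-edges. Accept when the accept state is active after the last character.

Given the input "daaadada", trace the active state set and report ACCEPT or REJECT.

Answer: ACCEPT

Derivation:
start: ε-closure({0}) = {0,2}
'd' @ 1: {3,4}
'a' @ 2: {1,2,5}  ✓accept
'a' @ 3: {3,4}
'a' @ 4: {1,2,5}  ✓accept
'd' @ 5: {3,4}
'a' @ 6: {1,2,5}  ✓accept
'd' @ 7: {3,4}
'a' @ 8: {1,2,5}  ✓accept
end set {1,2,5} — state 1 in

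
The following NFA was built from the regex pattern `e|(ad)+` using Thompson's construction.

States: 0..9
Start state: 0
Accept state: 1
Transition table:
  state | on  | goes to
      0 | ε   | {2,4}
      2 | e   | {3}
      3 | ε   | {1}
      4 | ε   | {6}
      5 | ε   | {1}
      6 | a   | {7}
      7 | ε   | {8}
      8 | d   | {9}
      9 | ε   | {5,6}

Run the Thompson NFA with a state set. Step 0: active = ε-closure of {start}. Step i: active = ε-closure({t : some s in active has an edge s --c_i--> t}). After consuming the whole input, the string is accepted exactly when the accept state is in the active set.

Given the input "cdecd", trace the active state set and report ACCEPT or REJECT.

Answer: REJECT

Trace:
initial (ε-close {0}): {0,2,4,6}
'c' @ 1: {}  — state set empty
rest 'decd' ignored (set empty)
end set {} — state 1 not in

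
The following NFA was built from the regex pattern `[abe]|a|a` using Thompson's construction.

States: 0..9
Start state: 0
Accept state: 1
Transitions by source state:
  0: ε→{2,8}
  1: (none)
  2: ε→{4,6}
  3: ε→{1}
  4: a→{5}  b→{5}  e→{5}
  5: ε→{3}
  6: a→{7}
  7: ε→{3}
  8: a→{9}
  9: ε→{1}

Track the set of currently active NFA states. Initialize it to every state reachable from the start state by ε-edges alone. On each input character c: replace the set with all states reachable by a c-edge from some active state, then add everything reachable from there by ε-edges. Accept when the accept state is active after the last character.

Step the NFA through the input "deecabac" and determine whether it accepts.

start: ε-closure({0}) = {0,2,4,6,8}
'd' @ 1: {}  — state set empty
rest 'eecabac' ignored (set empty)
end set {} — state 1 not in

Answer: REJECT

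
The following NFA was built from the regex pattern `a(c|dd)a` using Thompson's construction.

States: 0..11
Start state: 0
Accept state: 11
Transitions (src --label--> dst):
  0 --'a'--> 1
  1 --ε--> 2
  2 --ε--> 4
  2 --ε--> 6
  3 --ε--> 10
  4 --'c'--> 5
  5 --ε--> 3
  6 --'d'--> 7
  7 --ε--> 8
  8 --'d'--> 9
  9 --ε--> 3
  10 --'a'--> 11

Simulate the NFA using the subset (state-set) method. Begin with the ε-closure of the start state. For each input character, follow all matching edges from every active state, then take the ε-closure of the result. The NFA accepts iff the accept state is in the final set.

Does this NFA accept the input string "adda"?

Answer: ACCEPT

Steps:
S₀ = ε-closure({0}) = {0}
'a' @ 1: {1,2,4,6}
'd' @ 2: {7,8}
'd' @ 3: {3,9,10}
'a' @ 4: {11}  ✓accept
end set {11} — state 11 in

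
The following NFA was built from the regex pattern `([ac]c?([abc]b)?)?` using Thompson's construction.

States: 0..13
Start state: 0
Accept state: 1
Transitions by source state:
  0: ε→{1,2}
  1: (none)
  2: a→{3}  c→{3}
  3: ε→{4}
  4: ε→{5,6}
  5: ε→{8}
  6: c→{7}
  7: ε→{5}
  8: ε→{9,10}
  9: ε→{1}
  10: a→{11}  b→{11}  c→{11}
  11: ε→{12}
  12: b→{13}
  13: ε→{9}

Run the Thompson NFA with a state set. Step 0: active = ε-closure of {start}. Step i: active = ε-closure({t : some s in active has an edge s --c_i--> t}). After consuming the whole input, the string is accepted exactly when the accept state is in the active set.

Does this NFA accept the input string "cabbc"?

initial (ε-close {0}): {0,1,2}
'c' @ 1: {1,3,4,5,6,8,9,10}  [accepting]
'a' @ 2: {11,12}
'b' @ 3: {1,9,13}  [accepting]
'b' @ 4: {}  — no active states
rest 'c' ignored (set empty)
end set {} — state 1 not in

Answer: REJECT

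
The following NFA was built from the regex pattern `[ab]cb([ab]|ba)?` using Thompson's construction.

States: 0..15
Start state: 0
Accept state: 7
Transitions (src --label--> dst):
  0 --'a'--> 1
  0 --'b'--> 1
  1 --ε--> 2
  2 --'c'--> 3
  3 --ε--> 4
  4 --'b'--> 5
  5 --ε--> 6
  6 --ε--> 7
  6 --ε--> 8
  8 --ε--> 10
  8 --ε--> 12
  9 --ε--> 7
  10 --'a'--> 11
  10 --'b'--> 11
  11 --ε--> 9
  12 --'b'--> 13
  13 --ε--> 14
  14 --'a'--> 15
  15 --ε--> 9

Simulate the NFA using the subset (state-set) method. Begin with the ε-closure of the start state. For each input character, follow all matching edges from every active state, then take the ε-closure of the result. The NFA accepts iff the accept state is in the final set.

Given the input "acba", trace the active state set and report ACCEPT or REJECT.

start: ε-closure({0}) = {0}
'a' @ 1: {1,2}
'c' @ 2: {3,4}
'b' @ 3: {5,6,7,8,10,12}  (accept∈set)
'a' @ 4: {7,9,11}  (accept∈set)
after full input: {7,9,11}  (accept=7 in)

Answer: ACCEPT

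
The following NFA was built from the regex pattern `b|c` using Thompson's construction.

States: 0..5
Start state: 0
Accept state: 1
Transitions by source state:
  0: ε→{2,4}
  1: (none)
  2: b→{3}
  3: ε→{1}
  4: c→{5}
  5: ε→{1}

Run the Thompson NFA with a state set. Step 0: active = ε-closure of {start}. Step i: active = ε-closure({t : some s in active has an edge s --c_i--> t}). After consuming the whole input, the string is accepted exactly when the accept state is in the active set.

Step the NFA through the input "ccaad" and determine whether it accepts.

S₀ = ε-closure({0}) = {0,2,4}
'c' @ 1: {1,5}  (accept∈set)
'c' @ 2: {}  — state set empty
rest 'aad' ignored (set empty)
after full input: {}  (accept=1 not in)

Answer: REJECT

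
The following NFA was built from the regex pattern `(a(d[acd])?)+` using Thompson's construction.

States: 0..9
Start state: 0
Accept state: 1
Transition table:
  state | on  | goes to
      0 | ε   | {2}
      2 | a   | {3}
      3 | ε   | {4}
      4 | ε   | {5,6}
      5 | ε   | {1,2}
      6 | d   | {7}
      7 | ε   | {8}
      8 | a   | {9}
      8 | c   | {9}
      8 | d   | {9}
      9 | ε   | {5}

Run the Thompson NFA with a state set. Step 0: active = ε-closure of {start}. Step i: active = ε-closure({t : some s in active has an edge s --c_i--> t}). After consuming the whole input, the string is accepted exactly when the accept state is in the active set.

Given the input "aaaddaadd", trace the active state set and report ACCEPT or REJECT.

initial (ε-close {0}): {0,2}
'a' @ 1: {1,2,3,4,5,6}  (accept∈set)
'a' @ 2: {1,2,3,4,5,6}  (accept∈set)
'a' @ 3: {1,2,3,4,5,6}  (accept∈set)
'd' @ 4: {7,8}
'd' @ 5: {1,2,5,9}  (accept∈set)
'a' @ 6: {1,2,3,4,5,6}  (accept∈set)
'a' @ 7: {1,2,3,4,5,6}  (accept∈set)
'd' @ 8: {7,8}
'd' @ 9: {1,2,5,9}  (accept∈set)
final: {1,2,5,9}; accept 1 in set

Answer: ACCEPT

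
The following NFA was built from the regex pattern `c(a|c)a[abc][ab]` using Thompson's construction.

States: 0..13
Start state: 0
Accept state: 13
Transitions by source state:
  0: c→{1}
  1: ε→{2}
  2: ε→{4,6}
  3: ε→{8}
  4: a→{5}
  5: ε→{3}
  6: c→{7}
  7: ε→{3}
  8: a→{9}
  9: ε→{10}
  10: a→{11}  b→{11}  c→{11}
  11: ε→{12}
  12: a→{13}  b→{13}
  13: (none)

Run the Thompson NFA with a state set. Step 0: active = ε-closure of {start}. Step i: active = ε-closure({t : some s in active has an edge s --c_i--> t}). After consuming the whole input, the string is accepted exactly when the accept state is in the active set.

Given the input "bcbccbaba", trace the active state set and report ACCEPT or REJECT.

Answer: REJECT

Steps:
S₀ = ε-closure({0}) = {0}
'b' @ 1: {}  — state set empty
rest 'cbccbaba' ignored (set empty)
final: {}; accept 13 not in set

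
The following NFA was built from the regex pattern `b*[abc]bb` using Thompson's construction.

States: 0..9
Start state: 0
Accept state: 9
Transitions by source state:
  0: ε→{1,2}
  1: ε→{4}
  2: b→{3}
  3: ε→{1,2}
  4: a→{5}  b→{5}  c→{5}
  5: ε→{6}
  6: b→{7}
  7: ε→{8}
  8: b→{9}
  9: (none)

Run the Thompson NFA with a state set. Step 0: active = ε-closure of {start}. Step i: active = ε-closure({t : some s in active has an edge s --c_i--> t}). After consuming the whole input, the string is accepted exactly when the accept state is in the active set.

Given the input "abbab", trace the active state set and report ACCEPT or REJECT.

Answer: REJECT

Steps:
initial (ε-close {0}): {0,1,2,4}
'a' @ 1: {5,6}
'b' @ 2: {7,8}
'b' @ 3: {9}  [accepting]
'a' @ 4: {}  — state set empty
rest 'b' ignored (set empty)
end set {} — state 9 not in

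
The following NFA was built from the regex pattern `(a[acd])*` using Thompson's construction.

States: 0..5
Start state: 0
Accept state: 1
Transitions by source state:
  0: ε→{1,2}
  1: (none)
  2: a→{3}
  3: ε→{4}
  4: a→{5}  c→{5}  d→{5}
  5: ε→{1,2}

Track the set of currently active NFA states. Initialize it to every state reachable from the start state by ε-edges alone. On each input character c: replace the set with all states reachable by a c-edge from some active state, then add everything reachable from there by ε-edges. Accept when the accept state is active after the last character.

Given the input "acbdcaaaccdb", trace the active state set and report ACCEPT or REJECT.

Answer: REJECT

Derivation:
start: ε-closure({0}) = {0,1,2}
'a' @ 1: {3,4}
'c' @ 2: {1,2,5}  (accept∈set)
'b' @ 3: {}  — dead — no transitions
rest 'dcaaaccdb' ignored (set empty)
after full input: {}  (accept=1 not in)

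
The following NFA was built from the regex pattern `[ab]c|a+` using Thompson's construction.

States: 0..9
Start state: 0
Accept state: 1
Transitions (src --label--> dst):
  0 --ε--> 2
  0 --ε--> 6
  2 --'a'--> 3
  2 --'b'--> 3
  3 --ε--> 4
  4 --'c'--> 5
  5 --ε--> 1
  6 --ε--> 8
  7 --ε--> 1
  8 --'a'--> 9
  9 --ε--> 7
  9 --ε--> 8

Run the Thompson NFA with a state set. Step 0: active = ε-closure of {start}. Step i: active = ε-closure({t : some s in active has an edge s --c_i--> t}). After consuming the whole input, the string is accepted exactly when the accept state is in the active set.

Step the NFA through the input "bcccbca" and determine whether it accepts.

Answer: REJECT

Steps:
start: ε-closure({0}) = {0,2,6,8}
'b' @ 1: {3,4}
'c' @ 2: {1,5}  ✓accept
'c' @ 3: {}  — state set empty
rest 'cbca' ignored (set empty)
end set {} — state 1 not in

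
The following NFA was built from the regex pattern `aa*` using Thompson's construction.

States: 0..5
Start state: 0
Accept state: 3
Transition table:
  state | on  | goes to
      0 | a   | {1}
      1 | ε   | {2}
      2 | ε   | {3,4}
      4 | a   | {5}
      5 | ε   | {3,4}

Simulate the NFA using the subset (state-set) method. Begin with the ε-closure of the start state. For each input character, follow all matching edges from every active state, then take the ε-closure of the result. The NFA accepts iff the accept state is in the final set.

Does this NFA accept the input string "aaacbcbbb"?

Answer: REJECT

Derivation:
initial (ε-close {0}): {0}
'a' @ 1: {1,2,3,4}  (accept∈set)
'a' @ 2: {3,4,5}  (accept∈set)
'a' @ 3: {3,4,5}  (accept∈set)
'c' @ 4: {}  — state set empty
rest 'bcbbb' ignored (set empty)
after full input: {}  (accept=3 not in)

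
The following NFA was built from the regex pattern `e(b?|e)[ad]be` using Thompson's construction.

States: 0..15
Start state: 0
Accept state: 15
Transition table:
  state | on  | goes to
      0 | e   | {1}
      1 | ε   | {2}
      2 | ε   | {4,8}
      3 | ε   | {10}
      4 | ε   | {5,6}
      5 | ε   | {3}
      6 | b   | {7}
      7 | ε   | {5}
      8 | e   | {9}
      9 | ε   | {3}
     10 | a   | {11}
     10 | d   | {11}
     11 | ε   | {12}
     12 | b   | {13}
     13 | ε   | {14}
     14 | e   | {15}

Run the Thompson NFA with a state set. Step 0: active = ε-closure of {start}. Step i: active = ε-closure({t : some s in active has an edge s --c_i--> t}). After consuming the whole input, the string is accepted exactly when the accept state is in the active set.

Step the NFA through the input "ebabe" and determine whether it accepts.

initial (ε-close {0}): {0}
'e' @ 1: {1,2,3,4,5,6,8,10}
'b' @ 2: {3,5,7,10}
'a' @ 3: {11,12}
'b' @ 4: {13,14}
'e' @ 5: {15}  (accept∈set)
end set {15} — state 15 in

Answer: ACCEPT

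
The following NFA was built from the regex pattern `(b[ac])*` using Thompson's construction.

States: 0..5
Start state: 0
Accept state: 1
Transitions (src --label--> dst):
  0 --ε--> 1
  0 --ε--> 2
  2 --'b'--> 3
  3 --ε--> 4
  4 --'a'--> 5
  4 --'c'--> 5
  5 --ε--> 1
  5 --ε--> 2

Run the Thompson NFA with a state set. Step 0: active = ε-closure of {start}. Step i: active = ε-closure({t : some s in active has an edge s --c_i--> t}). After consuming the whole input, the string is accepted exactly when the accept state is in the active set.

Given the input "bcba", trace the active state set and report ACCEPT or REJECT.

start: ε-closure({0}) = {0,1,2}
'b' @ 1: {3,4}
'c' @ 2: {1,2,5}  [accepting]
'b' @ 3: {3,4}
'a' @ 4: {1,2,5}  [accepting]
after full input: {1,2,5}  (accept=1 in)

Answer: ACCEPT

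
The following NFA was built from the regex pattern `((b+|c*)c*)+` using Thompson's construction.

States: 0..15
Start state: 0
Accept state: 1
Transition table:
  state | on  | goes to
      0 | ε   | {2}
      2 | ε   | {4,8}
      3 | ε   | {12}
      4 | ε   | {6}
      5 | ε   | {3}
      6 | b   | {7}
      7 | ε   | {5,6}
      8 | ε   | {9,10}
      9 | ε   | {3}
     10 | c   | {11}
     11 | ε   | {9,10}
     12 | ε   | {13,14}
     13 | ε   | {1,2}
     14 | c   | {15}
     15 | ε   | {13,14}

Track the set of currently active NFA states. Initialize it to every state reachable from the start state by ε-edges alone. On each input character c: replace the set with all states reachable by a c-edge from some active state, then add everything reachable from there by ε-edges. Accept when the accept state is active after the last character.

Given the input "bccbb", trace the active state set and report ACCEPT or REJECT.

Answer: ACCEPT

Trace:
initial (ε-close {0}): {0,1,2,3,4,6,8,9,10,12,13,14}
'b' @ 1: {1,2,3,4,5,6,7,8,9,10,12,13,14}  [accepting]
'c' @ 2: {1,2,3,4,6,8,9,10,11,12,13,14,15}  [accepting]
'c' @ 3: {1,2,3,4,6,8,9,10,11,12,13,14,15}  [accepting]
'b' @ 4: {1,2,3,4,5,6,7,8,9,10,12,13,14}  [accepting]
'b' @ 5: {1,2,3,4,5,6,7,8,9,10,12,13,14}  [accepting]
end set {1,2,3,4,5,6,7,8,9,10,12,13,14} — state 1 in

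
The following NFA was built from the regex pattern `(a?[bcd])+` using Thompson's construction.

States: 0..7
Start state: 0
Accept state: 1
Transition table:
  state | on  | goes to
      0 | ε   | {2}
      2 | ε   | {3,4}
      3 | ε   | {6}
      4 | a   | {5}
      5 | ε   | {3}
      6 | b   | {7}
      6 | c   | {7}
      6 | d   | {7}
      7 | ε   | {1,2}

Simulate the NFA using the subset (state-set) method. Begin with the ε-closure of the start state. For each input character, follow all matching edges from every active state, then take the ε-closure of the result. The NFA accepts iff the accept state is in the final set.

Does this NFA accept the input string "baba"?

S₀ = ε-closure({0}) = {0,2,3,4,6}
'b' @ 1: {1,2,3,4,6,7}  ✓accept
'a' @ 2: {3,5,6}
'b' @ 3: {1,2,3,4,6,7}  ✓accept
'a' @ 4: {3,5,6}
end set {3,5,6} — state 1 not in

Answer: REJECT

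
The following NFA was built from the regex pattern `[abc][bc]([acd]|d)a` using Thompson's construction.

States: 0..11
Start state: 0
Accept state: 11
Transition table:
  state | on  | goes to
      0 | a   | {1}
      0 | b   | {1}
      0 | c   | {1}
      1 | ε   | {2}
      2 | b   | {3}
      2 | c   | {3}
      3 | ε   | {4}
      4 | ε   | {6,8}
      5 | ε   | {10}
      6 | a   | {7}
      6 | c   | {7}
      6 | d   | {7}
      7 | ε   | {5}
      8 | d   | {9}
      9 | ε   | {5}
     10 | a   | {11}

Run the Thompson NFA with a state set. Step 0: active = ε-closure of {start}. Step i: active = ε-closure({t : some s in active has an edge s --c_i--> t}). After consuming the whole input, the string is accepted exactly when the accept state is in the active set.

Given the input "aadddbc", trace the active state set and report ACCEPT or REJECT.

S₀ = ε-closure({0}) = {0}
'a' @ 1: {1,2}
'a' @ 2: {}  — dead — no transitions
rest 'dddbc' ignored (set empty)
final: {}; accept 11 not in set

Answer: REJECT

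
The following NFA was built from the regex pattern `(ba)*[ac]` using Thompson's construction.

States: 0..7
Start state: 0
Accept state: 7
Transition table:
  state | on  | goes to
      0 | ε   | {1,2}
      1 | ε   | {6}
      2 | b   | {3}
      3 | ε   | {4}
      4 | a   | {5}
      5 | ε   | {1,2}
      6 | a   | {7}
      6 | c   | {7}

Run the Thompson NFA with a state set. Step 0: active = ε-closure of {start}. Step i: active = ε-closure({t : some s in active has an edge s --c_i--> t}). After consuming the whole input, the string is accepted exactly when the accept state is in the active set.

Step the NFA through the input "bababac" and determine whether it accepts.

start: ε-closure({0}) = {0,1,2,6}
'b' @ 1: {3,4}
'a' @ 2: {1,2,5,6}
'b' @ 3: {3,4}
'a' @ 4: {1,2,5,6}
'b' @ 5: {3,4}
'a' @ 6: {1,2,5,6}
'c' @ 7: {7}  (accept∈set)
end set {7} — state 7 in

Answer: ACCEPT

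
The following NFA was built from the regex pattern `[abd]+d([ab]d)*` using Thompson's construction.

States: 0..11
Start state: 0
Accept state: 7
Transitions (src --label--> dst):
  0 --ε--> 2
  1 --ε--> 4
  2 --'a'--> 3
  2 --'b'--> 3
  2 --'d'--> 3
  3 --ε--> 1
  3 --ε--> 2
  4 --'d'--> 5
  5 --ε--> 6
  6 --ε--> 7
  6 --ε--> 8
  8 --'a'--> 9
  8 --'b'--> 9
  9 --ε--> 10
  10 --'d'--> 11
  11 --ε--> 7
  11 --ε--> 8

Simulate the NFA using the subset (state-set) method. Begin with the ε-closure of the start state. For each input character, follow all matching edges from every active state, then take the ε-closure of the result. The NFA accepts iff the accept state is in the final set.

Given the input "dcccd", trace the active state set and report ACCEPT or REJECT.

initial (ε-close {0}): {0,2}
'd' @ 1: {1,2,3,4}
'c' @ 2: {}  — state set empty
rest 'ccd' ignored (set empty)
final: {}; accept 7 not in set

Answer: REJECT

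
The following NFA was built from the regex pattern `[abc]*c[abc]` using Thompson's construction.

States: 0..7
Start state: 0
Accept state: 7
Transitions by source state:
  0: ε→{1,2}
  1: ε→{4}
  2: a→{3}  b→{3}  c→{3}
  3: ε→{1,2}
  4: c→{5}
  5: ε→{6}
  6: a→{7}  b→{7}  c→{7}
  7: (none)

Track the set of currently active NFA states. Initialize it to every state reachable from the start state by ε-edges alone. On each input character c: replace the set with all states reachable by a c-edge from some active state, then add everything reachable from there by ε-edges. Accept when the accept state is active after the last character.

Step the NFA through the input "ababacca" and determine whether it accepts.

S₀ = ε-closure({0}) = {0,1,2,4}
'a' @ 1: {1,2,3,4}
'b' @ 2: {1,2,3,4}
'a' @ 3: {1,2,3,4}
'b' @ 4: {1,2,3,4}
'a' @ 5: {1,2,3,4}
'c' @ 6: {1,2,3,4,5,6}
'c' @ 7: {1,2,3,4,5,6,7}  ✓accept
'a' @ 8: {1,2,3,4,7}  ✓accept
end set {1,2,3,4,7} — state 7 in

Answer: ACCEPT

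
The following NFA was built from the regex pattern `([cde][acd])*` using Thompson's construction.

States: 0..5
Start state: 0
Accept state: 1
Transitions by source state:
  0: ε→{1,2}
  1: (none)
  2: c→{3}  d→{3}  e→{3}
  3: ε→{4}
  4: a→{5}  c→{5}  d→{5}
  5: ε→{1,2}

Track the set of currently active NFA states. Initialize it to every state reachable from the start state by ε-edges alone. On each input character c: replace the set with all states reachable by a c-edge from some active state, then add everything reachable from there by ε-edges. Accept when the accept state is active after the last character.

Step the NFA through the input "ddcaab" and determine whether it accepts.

Answer: REJECT

Steps:
initial (ε-close {0}): {0,1,2}
'd' @ 1: {3,4}
'd' @ 2: {1,2,5}  (accept∈set)
'c' @ 3: {3,4}
'a' @ 4: {1,2,5}  (accept∈set)
'a' @ 5: {}  — dead — no transitions
rest 'b' ignored (set empty)
end set {} — state 1 not in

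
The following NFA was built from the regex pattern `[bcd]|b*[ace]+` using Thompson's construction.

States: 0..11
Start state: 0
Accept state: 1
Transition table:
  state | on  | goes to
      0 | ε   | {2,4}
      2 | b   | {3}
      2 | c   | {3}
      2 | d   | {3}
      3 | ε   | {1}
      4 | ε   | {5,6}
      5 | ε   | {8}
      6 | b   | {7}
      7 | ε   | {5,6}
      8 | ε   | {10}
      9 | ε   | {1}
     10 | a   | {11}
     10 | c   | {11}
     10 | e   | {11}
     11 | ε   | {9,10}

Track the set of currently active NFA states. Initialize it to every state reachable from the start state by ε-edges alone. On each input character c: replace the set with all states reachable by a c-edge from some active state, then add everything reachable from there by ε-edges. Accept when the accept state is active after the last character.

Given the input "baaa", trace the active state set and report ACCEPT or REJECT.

Answer: ACCEPT

Steps:
S₀ = ε-closure({0}) = {0,2,4,5,6,8,10}
'b' @ 1: {1,3,5,6,7,8,10}  (accept∈set)
'a' @ 2: {1,9,10,11}  (accept∈set)
'a' @ 3: {1,9,10,11}  (accept∈set)
'a' @ 4: {1,9,10,11}  (accept∈set)
after full input: {1,9,10,11}  (accept=1 in)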